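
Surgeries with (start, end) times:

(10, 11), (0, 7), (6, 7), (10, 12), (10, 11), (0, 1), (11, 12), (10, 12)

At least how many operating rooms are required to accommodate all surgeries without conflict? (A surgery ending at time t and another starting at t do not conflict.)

The answer is the maximum number of intervals overlapping at any instant.
starts: [0, 0, 6, 10, 10, 10, 10, 11]
ends:   [1, 7, 7, 11, 11, 12, 12, 12]
s0→1 s0→2 e1→1 s6→2 e7→1 e7→0 s10→1 s10→2 s10→3 s10→4  — peak 4.

4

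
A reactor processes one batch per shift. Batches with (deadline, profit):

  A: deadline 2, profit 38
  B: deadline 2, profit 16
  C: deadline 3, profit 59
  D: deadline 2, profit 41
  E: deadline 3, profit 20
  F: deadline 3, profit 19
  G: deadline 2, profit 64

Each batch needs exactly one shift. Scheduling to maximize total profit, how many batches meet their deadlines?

3

Profit order: G=64 C=59 D=41 A=38 E=20 F=19 B=16
Assign: G→slot 2, C→slot 3, D→slot 1, A skipped, E skipped, F skipped, B skipped.
Slots: [1:D] [2:G] [3:C]
3 of 7 scheduled.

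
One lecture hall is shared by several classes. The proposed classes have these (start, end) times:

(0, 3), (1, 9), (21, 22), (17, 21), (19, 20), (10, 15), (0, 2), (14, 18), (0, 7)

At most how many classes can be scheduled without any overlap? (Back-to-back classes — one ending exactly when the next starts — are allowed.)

4

Greedy by earliest finish: after sorting by end time, pick each interval compatible with the last pick.
Sorted by end: (0,2)  (0,3)  (0,7)  (1,9)  (10,15)  (14,18)  (19,20)  (17,21)  (21,22)
take (0,2); skip (1,9); take (10,15); skip (14,18); take (19,20); take (21,22).
Selected 4 classes.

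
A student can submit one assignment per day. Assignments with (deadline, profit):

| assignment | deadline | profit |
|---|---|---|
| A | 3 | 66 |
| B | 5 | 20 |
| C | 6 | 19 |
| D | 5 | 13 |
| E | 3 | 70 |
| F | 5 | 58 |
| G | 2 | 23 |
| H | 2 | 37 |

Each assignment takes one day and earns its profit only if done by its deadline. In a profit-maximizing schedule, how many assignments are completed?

By profit: E(d3,70), A(d3,66), F(d5,58), H(d2,37), G(d2,23), B(d5,20), C(d6,19), D(d5,13)
E→slot 3; A→slot 2; F→slot 5; H→slot 1; G skipped; B→slot 4; C→slot 6; D skipped.
6 of 8 scheduled.

6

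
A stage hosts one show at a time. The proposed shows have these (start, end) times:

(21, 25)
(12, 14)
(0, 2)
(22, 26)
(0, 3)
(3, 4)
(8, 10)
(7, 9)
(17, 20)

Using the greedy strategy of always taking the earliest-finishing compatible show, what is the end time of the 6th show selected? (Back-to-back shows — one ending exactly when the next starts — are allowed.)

Sort by end time and greedily take each interval whose start is ≥ the last chosen end.
By end time: (0,2), (0,3), (3,4), (7,9), (8,10), (12,14), (17,20), (21,25), (22,26).
Pick (0,2); next start ≥ 2 → (3,4); next start ≥ 4 → (7,9); next start ≥ 9 → (12,14); next start ≥ 14 → (17,20); next start ≥ 20 → (21,25).
Selected: (0,2) (3,4) (7,9) (12,14) (17,20) (21,25)

25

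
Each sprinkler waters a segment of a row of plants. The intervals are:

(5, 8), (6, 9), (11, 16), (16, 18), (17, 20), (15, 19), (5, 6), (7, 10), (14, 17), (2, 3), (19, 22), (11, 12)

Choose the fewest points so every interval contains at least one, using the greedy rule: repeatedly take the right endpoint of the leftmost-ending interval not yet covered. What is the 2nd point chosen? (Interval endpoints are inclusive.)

6

Process intervals by earliest right end; each time one isn't hit yet, stab at its right endpoint.
By right end: [2,3]  [5,6]  [5,8]  [6,9]  [7,10]  [11,12]  [11,16]  [14,17]  [16,18]  [15,19]  [17,20]  [19,22]
[2,3] uncovered → point at 3; [5,6] uncovered → point at 6; [7,10] uncovered → point at 10; [11,12] uncovered → point at 12; [14,17] uncovered → point at 17; [19,22] uncovered → point at 22.
Points: 3, 6, 10, 12, 17, 22 (6 total).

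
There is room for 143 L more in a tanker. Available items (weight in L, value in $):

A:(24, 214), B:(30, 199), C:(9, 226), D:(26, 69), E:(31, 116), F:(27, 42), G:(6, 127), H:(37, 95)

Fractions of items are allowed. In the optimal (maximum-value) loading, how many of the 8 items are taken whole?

6

Ratios (sorted): C 25.11, G 21.17, A 8.92, B 6.63, E 3.74, D 2.65, H 2.57, F 1.56
take C (9 @ 226); take G (6 @ 127); take A (24 @ 214); take B (30 @ 199); take E (31 @ 116); take D (26 @ 69); take 17/37 of H → 43.65. Capacity used 143/143.
6 item(s) taken whole; one partial (take 17/37 of H).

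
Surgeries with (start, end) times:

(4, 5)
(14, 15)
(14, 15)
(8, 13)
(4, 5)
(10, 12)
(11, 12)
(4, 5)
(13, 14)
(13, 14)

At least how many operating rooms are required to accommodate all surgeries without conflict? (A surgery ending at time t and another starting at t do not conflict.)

3

Count concurrent intervals with a sweep; the peak is the room count.
starts: [4, 4, 4, 8, 10, 11, 13, 13, 14, 14]
ends:   [5, 5, 5, 12, 12, 13, 14, 14, 15, 15]
s4→1 s4→2 s4→3  — peak 3.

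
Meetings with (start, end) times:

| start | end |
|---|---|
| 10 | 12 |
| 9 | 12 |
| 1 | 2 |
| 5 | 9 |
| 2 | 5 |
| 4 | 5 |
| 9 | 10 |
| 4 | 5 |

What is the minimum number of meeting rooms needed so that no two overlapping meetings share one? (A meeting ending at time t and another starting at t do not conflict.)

The answer is the maximum number of intervals overlapping at any instant.
starts: [1, 2, 4, 4, 5, 9, 9, 10]
ends:   [2, 5, 5, 5, 9, 10, 12, 12]
s1→1 e2→0 s2→1 s4→2 s4→3  — peak 3.

3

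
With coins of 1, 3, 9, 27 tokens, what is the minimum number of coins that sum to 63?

3

63 = 2×27 + 1×9
Total coins = 2 + 1 = 3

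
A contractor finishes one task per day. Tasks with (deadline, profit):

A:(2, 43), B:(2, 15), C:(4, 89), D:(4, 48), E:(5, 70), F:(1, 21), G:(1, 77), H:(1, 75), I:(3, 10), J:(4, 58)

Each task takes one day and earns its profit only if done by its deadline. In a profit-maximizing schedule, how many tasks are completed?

By profit: C(d4,89), G(d1,77), H(d1,75), E(d5,70), J(d4,58), D(d4,48), A(d2,43), F(d1,21), B(d2,15), I(d3,10)
C→slot 4; G→slot 1; H skipped; E→slot 5; J→slot 3; D→slot 2; A skipped; F skipped; B skipped; I skipped.
5 of 10 scheduled.

5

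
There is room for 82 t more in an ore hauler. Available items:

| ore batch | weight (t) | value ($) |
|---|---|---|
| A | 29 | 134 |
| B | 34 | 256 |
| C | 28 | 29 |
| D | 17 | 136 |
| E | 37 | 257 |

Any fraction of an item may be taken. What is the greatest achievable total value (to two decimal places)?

607.32

Sort by value per unit weight and fill in that order.
Order: D (136/17=8.00) > B (256/34=7.53) > E (257/37=6.95) > A (134/29=4.62) > C (29/28=1.04)
Fill: take D (17 @ 136) → take B (34 @ 256) → take 31/37 of E → 215.32; 82/82 used.
Total value = 607.32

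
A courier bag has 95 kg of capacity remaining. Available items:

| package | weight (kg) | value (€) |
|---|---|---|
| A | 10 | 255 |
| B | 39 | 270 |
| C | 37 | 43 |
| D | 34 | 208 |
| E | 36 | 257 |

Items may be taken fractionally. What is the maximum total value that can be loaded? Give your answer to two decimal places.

843.18

Order: A (255/10=25.50) > E (257/36=7.14) > B (270/39=6.92) > D (208/34=6.12) > C (43/37=1.16)
Fill: take A (10 @ 255) → take E (36 @ 257) → take B (39 @ 270) → take 10/34 of D → 61.18; 95/95 used.
Total value = 843.18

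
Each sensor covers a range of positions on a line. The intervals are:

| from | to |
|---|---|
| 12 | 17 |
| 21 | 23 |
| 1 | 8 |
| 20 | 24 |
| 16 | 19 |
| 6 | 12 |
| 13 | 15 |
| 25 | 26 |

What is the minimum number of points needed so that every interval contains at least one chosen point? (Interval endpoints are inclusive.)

5

By right end: [1,8]  [6,12]  [13,15]  [12,17]  [16,19]  [21,23]  [20,24]  [25,26]
[1,8] uncovered → point at 8; [13,15] uncovered → point at 15; [16,19] uncovered → point at 19; [21,23] uncovered → point at 23; [25,26] uncovered → point at 26.
Points: 8, 15, 19, 23, 26 (5 total).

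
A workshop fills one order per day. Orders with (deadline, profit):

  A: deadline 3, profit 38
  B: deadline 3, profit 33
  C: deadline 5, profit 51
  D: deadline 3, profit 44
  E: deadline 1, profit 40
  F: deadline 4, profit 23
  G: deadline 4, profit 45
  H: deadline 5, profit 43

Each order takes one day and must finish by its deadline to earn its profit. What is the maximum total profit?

223

Sort by profit descending; place each in the latest free slot ≤ its deadline.
Profit order: C=51 G=45 D=44 H=43 E=40 A=38 B=33 F=23
Assign: C→slot 5, G→slot 4, D→slot 3, H→slot 2, E→slot 1, A skipped, B skipped, F skipped.
Slots: [1:E] [2:H] [3:D] [4:G] [5:C]
Profit = 40 + 43 + 44 + 45 + 51 = 223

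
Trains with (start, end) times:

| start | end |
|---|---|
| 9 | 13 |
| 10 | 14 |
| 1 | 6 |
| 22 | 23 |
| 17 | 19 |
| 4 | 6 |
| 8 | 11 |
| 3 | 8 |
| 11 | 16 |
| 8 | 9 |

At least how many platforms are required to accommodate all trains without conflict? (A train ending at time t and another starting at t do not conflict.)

3

starts: [1, 3, 4, 8, 8, 9, 10, 11, 17, 22]
ends:   [6, 6, 8, 9, 11, 13, 14, 16, 19, 23]
s1→1 s3→2 s4→3  — peak 3.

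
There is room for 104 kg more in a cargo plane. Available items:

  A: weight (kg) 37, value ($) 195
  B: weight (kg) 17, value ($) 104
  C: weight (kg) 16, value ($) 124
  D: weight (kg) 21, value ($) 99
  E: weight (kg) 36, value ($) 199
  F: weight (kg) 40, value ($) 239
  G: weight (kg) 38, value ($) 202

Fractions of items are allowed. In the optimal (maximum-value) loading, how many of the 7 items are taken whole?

Ratios (sorted): C 7.75, B 6.12, F 5.97, E 5.53, G 5.32, A 5.27, D 4.71
take C (16 @ 124); take B (17 @ 104); take F (40 @ 239); take 31/36 of E → 171.36. Capacity used 104/104.
3 item(s) taken whole; one partial (take 31/36 of E).

3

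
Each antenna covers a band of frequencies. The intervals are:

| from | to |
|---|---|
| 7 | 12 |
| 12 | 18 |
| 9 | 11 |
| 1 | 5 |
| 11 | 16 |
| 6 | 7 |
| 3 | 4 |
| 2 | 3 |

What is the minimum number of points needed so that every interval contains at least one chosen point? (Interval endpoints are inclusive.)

4

Sort by right endpoint; whenever an interval is uncovered, place a point at its right end.
By right end: [2,3]  [3,4]  [1,5]  [6,7]  [9,11]  [7,12]  [11,16]  [12,18]
[2,3] uncovered → point at 3; [6,7] uncovered → point at 7; [9,11] uncovered → point at 11; [12,18] uncovered → point at 18.
Points: 3, 7, 11, 18 (4 total).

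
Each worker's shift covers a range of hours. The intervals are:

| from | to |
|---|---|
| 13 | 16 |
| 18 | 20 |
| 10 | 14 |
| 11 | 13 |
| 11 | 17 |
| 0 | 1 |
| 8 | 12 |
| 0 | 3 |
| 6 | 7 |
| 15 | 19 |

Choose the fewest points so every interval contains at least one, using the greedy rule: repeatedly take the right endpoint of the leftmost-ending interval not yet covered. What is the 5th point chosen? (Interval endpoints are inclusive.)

Process intervals by earliest right end; each time one isn't hit yet, stab at its right endpoint.
Sorted: [0,1] [0,3] [6,7] [8,12] [11,13] [10,14] [13,16] [11,17] [15,19] [18,20]
{[0,1],[0,3]} hit by 1; {[6,7]} hit by 7; {[8,12],[11,13],[10,14]} hit by 12; {[13,16],[11,17],[15,19]} hit by 16; {[18,20]} hit by 20.
Points: 1, 7, 12, 16, 20 (5 total).

20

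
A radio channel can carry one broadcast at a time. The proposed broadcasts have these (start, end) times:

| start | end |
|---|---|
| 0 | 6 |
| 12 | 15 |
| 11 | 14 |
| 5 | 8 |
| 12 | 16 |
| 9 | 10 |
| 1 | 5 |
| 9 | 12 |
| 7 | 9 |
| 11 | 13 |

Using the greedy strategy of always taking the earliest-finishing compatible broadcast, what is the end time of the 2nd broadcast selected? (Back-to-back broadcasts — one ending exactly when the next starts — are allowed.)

Sorted by end: (1,5)  (0,6)  (5,8)  (7,9)  (9,10)  (9,12)  (11,13)  (11,14)  (12,15)  (12,16)
take (1,5); skip (0,6); take (5,8); skip (7,9); take (9,10); take (11,13).
Selected: (1,5) (5,8) (9,10) (11,13)

8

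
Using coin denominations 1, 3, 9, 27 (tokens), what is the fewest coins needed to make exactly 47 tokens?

5

Use the largest denomination that fits, subtract, and repeat.
47 − 1×27→20 − 2×9→2 − 2×1→0
Total coins = 1 + 2 + 2 = 5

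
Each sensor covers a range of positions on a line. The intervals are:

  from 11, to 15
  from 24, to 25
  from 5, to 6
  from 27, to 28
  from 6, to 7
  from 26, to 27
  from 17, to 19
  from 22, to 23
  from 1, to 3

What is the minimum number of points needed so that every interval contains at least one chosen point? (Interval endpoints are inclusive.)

By right end: [1,3]  [5,6]  [6,7]  [11,15]  [17,19]  [22,23]  [24,25]  [26,27]  [27,28]
[1,3] uncovered → point at 3; [5,6] uncovered → point at 6; [11,15] uncovered → point at 15; [17,19] uncovered → point at 19; [22,23] uncovered → point at 23; [24,25] uncovered → point at 25; [26,27] uncovered → point at 27.
Points: 3, 6, 15, 19, 23, 25, 27 (7 total).

7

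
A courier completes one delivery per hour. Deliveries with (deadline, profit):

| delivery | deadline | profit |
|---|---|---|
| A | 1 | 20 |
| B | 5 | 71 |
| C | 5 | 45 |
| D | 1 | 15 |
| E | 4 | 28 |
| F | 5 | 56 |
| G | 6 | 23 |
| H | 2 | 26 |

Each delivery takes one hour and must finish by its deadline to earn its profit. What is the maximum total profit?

249

By profit: B(d5,71), F(d5,56), C(d5,45), E(d4,28), H(d2,26), G(d6,23), A(d1,20), D(d1,15)
B→slot 5; F→slot 4; C→slot 3; E→slot 2; H→slot 1; G→slot 6; A skipped; D skipped.
Profit = 26 + 28 + 45 + 56 + 71 + 23 = 249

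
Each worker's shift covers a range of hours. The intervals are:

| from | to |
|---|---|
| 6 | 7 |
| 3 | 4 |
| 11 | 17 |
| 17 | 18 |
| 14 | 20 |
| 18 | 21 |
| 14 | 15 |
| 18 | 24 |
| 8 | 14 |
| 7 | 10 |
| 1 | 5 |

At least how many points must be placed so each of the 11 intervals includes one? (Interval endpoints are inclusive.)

By right end: [3,4]  [1,5]  [6,7]  [7,10]  [8,14]  [14,15]  [11,17]  [17,18]  [14,20]  [18,21]  [18,24]
[3,4] uncovered → point at 4; [6,7] uncovered → point at 7; [8,14] uncovered → point at 14; [17,18] uncovered → point at 18.
Points: 4, 7, 14, 18 (4 total).

4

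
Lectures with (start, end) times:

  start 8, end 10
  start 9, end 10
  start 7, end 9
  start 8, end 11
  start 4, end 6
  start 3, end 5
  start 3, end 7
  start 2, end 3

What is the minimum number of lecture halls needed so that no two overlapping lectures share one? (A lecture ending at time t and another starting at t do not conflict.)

3

starts: [2, 3, 3, 4, 7, 8, 8, 9]
ends:   [3, 5, 6, 7, 9, 10, 10, 11]
s2→1 e3→0 s3→1 s3→2 s4→3  — peak 3.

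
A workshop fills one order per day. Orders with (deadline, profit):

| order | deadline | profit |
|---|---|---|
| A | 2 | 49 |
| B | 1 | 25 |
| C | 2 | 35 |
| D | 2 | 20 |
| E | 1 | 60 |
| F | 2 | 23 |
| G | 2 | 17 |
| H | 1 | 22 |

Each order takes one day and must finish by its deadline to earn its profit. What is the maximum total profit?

Profit order: E=60 A=49 C=35 B=25 F=23 H=22 D=20 G=17
Assign: E→slot 1, A→slot 2, C skipped, B skipped, F skipped, H skipped, D skipped, G skipped.
Slots: [1:E] [2:A]
Profit = 60 + 49 = 109

109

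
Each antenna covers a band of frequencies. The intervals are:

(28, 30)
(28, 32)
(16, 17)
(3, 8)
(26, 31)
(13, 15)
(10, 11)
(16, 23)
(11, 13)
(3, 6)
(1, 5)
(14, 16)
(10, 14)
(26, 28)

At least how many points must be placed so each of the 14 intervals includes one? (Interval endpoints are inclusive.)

Sort by right endpoint; whenever an interval is uncovered, place a point at its right end.
By right end: [1,5]  [3,6]  [3,8]  [10,11]  [11,13]  [10,14]  [13,15]  [14,16]  [16,17]  [16,23]  [26,28]  [28,30]  [26,31]  [28,32]
[1,5] uncovered → point at 5; [10,11] uncovered → point at 11; [13,15] uncovered → point at 15; [16,17] uncovered → point at 17; [26,28] uncovered → point at 28.
Points: 5, 11, 15, 17, 28 (5 total).

5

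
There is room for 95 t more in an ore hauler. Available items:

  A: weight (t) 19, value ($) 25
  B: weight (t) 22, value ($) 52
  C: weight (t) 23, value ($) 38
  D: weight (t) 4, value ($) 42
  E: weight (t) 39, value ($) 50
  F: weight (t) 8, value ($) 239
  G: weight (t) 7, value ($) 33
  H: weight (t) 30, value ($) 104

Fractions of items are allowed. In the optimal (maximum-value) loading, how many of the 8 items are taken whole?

6

Sort by value per unit weight and fill in that order.
Ratios (sorted): F 29.88, D 10.50, G 4.71, H 3.47, B 2.36, C 1.65, A 1.32, E 1.28
take F (8 @ 239); take D (4 @ 42); take G (7 @ 33); take H (30 @ 104); take B (22 @ 52); take C (23 @ 38); take 1/19 of A → 1.32. Capacity used 95/95.
6 item(s) taken whole; one partial (take 1/19 of A).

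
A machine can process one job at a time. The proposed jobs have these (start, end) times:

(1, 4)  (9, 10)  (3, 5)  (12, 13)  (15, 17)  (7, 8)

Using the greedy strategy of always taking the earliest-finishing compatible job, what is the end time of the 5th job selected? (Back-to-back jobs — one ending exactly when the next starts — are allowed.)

Order by finish time; keep every interval that doesn't clash with the previous kept one.
Sorted by end: (1,4)  (3,5)  (7,8)  (9,10)  (12,13)  (15,17)
take (1,4); take (7,8); take (9,10); take (12,13); take (15,17).
Selected: (1,4) (7,8) (9,10) (12,13) (15,17)

17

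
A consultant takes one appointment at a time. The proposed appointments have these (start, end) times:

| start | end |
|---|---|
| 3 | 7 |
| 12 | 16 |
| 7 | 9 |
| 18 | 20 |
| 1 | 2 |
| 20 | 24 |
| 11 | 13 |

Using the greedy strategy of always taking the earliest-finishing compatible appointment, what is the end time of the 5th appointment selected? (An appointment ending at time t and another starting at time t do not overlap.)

20

Sort by end time and greedily take each interval whose start is ≥ the last chosen end.
Sorted by end: (1,2)  (3,7)  (7,9)  (11,13)  (12,16)  (18,20)  (20,24)
take (1,2); take (3,7); take (7,9); take (11,13); take (18,20); take (20,24).
Selected: (1,2) (3,7) (7,9) (11,13) (18,20) (20,24)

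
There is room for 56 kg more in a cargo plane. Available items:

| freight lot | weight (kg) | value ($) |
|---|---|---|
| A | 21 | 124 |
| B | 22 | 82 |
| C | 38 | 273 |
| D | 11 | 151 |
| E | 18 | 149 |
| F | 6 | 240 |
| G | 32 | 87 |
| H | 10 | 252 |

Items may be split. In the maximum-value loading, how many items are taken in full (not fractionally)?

Sort by value per unit weight and fill in that order.
Ratios (sorted): F 40.00, H 25.20, D 13.73, E 8.28, C 7.18, A 5.90, B 3.73, G 2.72
take F (6 @ 240); take H (10 @ 252); take D (11 @ 151); take E (18 @ 149); take 11/38 of C → 79.03. Capacity used 56/56.
4 item(s) taken whole; one partial (take 11/38 of C).

4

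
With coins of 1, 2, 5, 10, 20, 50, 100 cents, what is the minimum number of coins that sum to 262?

Use the largest denomination that fits, subtract, and repeat.
262 = 2×100 + 1×50 + 1×10 + 1×2
Total coins = 2 + 1 + 1 + 1 = 5

5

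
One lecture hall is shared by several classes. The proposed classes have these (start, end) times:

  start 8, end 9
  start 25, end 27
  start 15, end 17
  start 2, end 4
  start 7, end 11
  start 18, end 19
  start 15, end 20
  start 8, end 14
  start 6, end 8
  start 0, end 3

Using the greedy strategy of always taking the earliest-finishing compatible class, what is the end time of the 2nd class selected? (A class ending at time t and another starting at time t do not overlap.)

Sort by end time and greedily take each interval whose start is ≥ the last chosen end.
By end time: (0,3), (2,4), (6,8), (8,9), (7,11), (8,14), (15,17), (18,19), (15,20), (25,27).
Pick (0,3); next start ≥ 3 → (6,8); next start ≥ 8 → (8,9); next start ≥ 9 → (15,17); next start ≥ 17 → (18,19); next start ≥ 19 → (25,27).
Selected: (0,3) (6,8) (8,9) (15,17) (18,19) (25,27)

8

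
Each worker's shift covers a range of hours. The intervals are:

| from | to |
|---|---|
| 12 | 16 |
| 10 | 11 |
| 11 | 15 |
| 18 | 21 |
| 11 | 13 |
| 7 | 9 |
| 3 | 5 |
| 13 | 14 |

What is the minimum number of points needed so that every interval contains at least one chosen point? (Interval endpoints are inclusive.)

5

Sort by right endpoint; whenever an interval is uncovered, place a point at its right end.
Sorted: [3,5] [7,9] [10,11] [11,13] [13,14] [11,15] [12,16] [18,21]
{[3,5]} hit by 5; {[7,9]} hit by 9; {[10,11],[11,13]} hit by 11; {[13,14],[11,15],[12,16]} hit by 14; {[18,21]} hit by 21.
Points: 5, 9, 11, 14, 21 (5 total).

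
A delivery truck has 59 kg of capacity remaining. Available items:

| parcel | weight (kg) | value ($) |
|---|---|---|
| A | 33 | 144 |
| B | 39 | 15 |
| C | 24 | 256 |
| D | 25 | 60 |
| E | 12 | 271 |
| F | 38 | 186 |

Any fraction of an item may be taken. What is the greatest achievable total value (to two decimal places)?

Greedy by value/weight ratio, highest first.
Order: E (271/12=22.58) > C (256/24=10.67) > F (186/38=4.89) > A (144/33=4.36) > D (60/25=2.40) > B (15/39=0.38)
Fill: take E (12 @ 271) → take C (24 @ 256) → take 23/38 of F → 112.58; 59/59 used.
Total value = 639.58

639.58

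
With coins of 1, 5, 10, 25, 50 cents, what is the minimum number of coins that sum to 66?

Greedy: take as many of the largest coin as possible, then repeat with the remainder.
66 − 1×50→16 − 1×10→6 − 1×5→1 − 1×1→0
Total coins = 1 + 1 + 1 + 1 = 4

4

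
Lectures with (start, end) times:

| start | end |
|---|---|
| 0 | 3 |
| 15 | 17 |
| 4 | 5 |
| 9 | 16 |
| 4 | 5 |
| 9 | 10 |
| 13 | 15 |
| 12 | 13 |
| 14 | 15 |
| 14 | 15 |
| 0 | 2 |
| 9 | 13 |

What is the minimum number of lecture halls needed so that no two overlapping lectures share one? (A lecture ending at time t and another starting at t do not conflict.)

4

Events (time:±→running): 0:+→1 0:+→2 2:-→1 3:-→0 4:+→1 4:+→2 5:-→1 5:-→0 9:+→1 9:+→2 9:+→3 10:-→2 12:+→3 13:-→2 13:-→1 13:+→2 14:+→3 14:+→4 … peak 4.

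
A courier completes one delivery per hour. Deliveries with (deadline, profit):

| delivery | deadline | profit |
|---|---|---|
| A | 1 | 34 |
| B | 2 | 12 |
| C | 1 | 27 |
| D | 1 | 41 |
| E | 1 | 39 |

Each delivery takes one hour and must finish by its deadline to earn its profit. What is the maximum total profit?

53

Profit order: D=41 E=39 A=34 C=27 B=12
Assign: D→slot 1, E skipped, A skipped, C skipped, B→slot 2.
Slots: [1:D] [2:B]
Profit = 41 + 12 = 53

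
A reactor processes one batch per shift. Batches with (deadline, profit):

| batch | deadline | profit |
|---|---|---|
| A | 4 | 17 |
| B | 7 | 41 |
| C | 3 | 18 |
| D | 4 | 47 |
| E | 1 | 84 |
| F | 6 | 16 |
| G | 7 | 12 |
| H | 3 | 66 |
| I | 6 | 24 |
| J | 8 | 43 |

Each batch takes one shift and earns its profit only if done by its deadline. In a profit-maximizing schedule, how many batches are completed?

8

Profit order: E=84 H=66 D=47 J=43 B=41 I=24 C=18 A=17 F=16 G=12
Assign: E→slot 1, H→slot 3, D→slot 4, J→slot 8, B→slot 7, I→slot 6, C→slot 2, A skipped, F→slot 5, G skipped.
Slots: [1:E] [2:C] [3:H] [4:D] [5:F] [6:I] [7:B] [8:J]
8 of 10 scheduled.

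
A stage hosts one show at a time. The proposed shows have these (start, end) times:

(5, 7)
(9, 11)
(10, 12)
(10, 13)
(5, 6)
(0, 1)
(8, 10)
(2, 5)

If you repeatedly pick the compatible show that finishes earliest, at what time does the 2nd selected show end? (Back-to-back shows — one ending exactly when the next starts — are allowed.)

5

Sorted by end: (0,1)  (2,5)  (5,6)  (5,7)  (8,10)  (9,11)  (10,12)  (10,13)
take (0,1); take (2,5); take (5,6); take (8,10); take (10,12); skip (10,13).
Selected: (0,1) (2,5) (5,6) (8,10) (10,12)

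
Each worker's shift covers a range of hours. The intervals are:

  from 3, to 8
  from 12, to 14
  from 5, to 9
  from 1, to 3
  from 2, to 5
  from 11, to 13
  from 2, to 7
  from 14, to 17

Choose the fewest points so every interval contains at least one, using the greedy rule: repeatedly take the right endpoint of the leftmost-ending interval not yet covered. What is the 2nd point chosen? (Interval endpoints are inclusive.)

9

By right end: [1,3]  [2,5]  [2,7]  [3,8]  [5,9]  [11,13]  [12,14]  [14,17]
[1,3] uncovered → point at 3; [5,9] uncovered → point at 9; [11,13] uncovered → point at 13; [14,17] uncovered → point at 17.
Points: 3, 9, 13, 17 (4 total).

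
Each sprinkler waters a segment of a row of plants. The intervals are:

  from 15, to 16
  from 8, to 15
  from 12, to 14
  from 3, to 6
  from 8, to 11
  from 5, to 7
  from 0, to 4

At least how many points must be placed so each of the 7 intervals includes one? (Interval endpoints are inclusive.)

Sort by right endpoint; whenever an interval is uncovered, place a point at its right end.
Sorted: [0,4] [3,6] [5,7] [8,11] [12,14] [8,15] [15,16]
{[0,4],[3,6]} hit by 4; {[5,7]} hit by 7; {[8,11]} hit by 11; {[12,14],[8,15]} hit by 14; {[15,16]} hit by 16.
Points: 4, 7, 11, 14, 16 (5 total).

5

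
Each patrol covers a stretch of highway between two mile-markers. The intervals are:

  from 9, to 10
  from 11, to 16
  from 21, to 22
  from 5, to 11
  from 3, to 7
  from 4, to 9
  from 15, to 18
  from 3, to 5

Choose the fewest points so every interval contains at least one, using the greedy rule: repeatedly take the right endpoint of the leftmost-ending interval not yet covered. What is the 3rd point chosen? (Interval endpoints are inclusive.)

16

Sorted: [3,5] [3,7] [4,9] [9,10] [5,11] [11,16] [15,18] [21,22]
{[3,5],[3,7],[4,9]} hit by 5; {[9,10],[5,11]} hit by 10; {[11,16],[15,18]} hit by 16; {[21,22]} hit by 22.
Points: 5, 10, 16, 22 (4 total).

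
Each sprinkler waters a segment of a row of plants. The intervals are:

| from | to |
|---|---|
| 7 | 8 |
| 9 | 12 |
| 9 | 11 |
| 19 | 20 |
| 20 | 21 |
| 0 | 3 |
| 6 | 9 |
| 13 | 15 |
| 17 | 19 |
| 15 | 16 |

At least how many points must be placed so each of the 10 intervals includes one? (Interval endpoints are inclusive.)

Sort by right endpoint; whenever an interval is uncovered, place a point at its right end.
By right end: [0,3]  [7,8]  [6,9]  [9,11]  [9,12]  [13,15]  [15,16]  [17,19]  [19,20]  [20,21]
[0,3] uncovered → point at 3; [7,8] uncovered → point at 8; [9,11] uncovered → point at 11; [13,15] uncovered → point at 15; [17,19] uncovered → point at 19; [20,21] uncovered → point at 21.
Points: 3, 8, 11, 15, 19, 21 (6 total).

6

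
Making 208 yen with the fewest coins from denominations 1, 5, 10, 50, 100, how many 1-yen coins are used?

3

208 = 2×100 + 1×5 + 3×1
Count of 1: 3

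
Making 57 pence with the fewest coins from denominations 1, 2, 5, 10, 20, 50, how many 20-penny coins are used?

0

Greedy: take as many of the largest coin as possible, then repeat with the remainder.
57 = 1×50 + 1×5 + 1×2
Count of 20: 0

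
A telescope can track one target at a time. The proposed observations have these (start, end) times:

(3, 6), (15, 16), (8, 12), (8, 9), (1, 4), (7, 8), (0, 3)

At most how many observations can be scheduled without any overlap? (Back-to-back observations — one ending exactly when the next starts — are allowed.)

5

Sorted by end: (0,3)  (1,4)  (3,6)  (7,8)  (8,9)  (8,12)  (15,16)
take (0,3); skip (1,4); take (3,6); take (7,8); take (8,9); take (15,16).
Selected 5 observations.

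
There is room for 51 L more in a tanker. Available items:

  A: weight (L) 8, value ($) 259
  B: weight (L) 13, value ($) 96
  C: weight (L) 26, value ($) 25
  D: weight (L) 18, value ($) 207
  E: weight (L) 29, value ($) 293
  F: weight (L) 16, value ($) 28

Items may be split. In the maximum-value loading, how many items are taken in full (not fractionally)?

Ratios (sorted): A 32.38, D 11.50, E 10.10, B 7.38, F 1.75, C 0.96
take A (8 @ 259); take D (18 @ 207); take 25/29 of E → 252.59. Capacity used 51/51.
2 item(s) taken whole; one partial (take 25/29 of E).

2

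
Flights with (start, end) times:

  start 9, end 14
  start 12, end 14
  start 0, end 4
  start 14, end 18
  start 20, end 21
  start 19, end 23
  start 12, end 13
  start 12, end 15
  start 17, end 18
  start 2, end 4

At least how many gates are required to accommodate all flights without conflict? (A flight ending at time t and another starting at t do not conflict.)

Count concurrent intervals with a sweep; the peak is the room count.
starts: [0, 2, 9, 12, 12, 12, 14, 17, 19, 20]
ends:   [4, 4, 13, 14, 14, 15, 18, 18, 21, 23]
s0→1 s2→2 e4→1 e4→0 s9→1 s12→2 s12→3 s12→4  — peak 4.

4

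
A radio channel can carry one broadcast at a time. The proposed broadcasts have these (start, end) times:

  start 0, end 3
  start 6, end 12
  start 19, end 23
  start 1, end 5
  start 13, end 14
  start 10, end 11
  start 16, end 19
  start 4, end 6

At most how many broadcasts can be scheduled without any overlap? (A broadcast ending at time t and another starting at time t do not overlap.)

Sort by end time and greedily take each interval whose start is ≥ the last chosen end.
By end time: (0,3), (1,5), (4,6), (10,11), (6,12), (13,14), (16,19), (19,23).
Pick (0,3); next start ≥ 3 → (4,6); next start ≥ 6 → (10,11); next start ≥ 11 → (13,14); next start ≥ 14 → (16,19); next start ≥ 19 → (19,23).
Selected 6 broadcasts.

6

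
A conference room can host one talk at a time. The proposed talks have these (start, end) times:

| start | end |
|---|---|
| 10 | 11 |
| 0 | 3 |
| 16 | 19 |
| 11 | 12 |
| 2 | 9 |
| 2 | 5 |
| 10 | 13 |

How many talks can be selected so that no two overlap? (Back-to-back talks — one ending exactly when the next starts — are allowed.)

By end time: (0,3), (2,5), (2,9), (10,11), (11,12), (10,13), (16,19).
Pick (0,3); next start ≥ 3 → (10,11); next start ≥ 11 → (11,12); next start ≥ 12 → (16,19).
Selected 4 talks.

4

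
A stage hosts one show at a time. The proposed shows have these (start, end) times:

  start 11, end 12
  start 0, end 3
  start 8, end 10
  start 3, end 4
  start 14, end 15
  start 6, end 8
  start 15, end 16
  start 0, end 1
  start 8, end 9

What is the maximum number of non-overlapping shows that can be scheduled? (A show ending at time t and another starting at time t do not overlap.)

Sorted by end: (0,1)  (0,3)  (3,4)  (6,8)  (8,9)  (8,10)  (11,12)  (14,15)  (15,16)
take (0,1); take (3,4); take (6,8); take (8,9); skip (8,10); take (11,12); take (14,15); take (15,16).
Selected 7 shows.

7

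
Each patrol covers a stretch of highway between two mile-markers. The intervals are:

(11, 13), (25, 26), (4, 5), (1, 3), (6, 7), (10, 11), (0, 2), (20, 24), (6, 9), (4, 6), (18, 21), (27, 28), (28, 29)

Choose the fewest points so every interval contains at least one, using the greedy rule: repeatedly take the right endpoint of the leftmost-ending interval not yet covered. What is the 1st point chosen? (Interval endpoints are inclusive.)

Process intervals by earliest right end; each time one isn't hit yet, stab at its right endpoint.
Sorted: [0,2] [1,3] [4,5] [4,6] [6,7] [6,9] [10,11] [11,13] [18,21] [20,24] [25,26] [27,28] [28,29]
{[0,2],[1,3]} hit by 2; {[4,5],[4,6]} hit by 5; {[6,7],[6,9]} hit by 7; {[10,11],[11,13]} hit by 11; {[18,21],[20,24]} hit by 21; {[25,26]} hit by 26; {[27,28],[28,29]} hit by 28.
Points: 2, 5, 7, 11, 21, 26, 28 (7 total).

2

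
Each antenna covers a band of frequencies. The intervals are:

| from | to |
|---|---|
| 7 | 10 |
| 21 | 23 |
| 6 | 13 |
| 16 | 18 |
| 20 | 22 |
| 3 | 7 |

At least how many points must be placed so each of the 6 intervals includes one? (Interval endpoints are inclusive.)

Process intervals by earliest right end; each time one isn't hit yet, stab at its right endpoint.
By right end: [3,7]  [7,10]  [6,13]  [16,18]  [20,22]  [21,23]
[3,7] uncovered → point at 7; [16,18] uncovered → point at 18; [20,22] uncovered → point at 22.
Points: 7, 18, 22 (3 total).

3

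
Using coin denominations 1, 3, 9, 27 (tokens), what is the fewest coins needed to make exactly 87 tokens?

5

Use the largest denomination that fits, subtract, and repeat.
87 − 3×27→6 − 2×3→0
Total coins = 3 + 2 = 5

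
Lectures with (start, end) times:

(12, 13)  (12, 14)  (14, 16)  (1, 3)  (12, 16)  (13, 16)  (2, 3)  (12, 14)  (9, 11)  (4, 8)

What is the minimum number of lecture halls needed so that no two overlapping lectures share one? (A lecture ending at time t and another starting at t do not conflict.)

The answer is the maximum number of intervals overlapping at any instant.
starts: [1, 2, 4, 9, 12, 12, 12, 12, 13, 14]
ends:   [3, 3, 8, 11, 13, 14, 14, 16, 16, 16]
s1→1 s2→2 e3→1 e3→0 s4→1 e8→0 s9→1 e11→0 s12→1 s12→2 s12→3 s12→4  — peak 4.

4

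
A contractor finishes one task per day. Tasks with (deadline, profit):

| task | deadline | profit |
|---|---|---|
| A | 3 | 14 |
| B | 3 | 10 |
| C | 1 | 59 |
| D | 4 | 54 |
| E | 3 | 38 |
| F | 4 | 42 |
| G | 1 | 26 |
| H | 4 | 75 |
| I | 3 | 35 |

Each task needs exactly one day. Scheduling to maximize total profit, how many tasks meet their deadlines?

Profit order: H=75 C=59 D=54 F=42 E=38 I=35 G=26 A=14 B=10
Assign: H→slot 4, C→slot 1, D→slot 3, F→slot 2, E skipped, I skipped, G skipped, A skipped, B skipped.
Slots: [1:C] [2:F] [3:D] [4:H]
4 of 9 scheduled.

4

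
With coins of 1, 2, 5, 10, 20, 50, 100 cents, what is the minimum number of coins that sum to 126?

4

Use the largest denomination that fits, subtract, and repeat.
126 = 1×100 + 1×20 + 1×5 + 1×1
Total coins = 1 + 1 + 1 + 1 = 4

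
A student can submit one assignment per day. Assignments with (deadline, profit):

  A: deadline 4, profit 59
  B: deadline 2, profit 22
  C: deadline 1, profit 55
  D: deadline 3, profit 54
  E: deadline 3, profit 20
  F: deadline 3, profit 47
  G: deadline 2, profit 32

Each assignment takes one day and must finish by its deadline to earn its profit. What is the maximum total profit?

Take jobs in profit order; each goes to the latest open slot no later than its deadline.
By profit: A(d4,59), C(d1,55), D(d3,54), F(d3,47), G(d2,32), B(d2,22), E(d3,20)
A→slot 4; C→slot 1; D→slot 3; F→slot 2; G skipped; B skipped; E skipped.
Profit = 55 + 47 + 54 + 59 = 215

215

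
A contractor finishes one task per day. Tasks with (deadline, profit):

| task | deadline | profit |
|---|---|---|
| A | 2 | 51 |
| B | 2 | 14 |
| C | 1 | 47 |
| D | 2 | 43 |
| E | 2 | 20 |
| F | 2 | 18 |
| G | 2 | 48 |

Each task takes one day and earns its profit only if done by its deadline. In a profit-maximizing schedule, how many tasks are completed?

2

Sort by profit descending; place each in the latest free slot ≤ its deadline.
Profit order: A=51 G=48 C=47 D=43 E=20 F=18 B=14
Assign: A→slot 2, G→slot 1, C skipped, D skipped, E skipped, F skipped, B skipped.
Slots: [1:G] [2:A]
2 of 7 scheduled.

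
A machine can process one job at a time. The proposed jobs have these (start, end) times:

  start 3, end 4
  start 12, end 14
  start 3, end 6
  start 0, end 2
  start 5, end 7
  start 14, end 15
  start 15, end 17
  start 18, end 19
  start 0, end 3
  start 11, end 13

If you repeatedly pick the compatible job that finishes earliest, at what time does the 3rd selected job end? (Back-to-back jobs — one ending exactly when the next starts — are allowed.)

7

Order by finish time; keep every interval that doesn't clash with the previous kept one.
Sorted by end: (0,2)  (0,3)  (3,4)  (3,6)  (5,7)  (11,13)  (12,14)  (14,15)  (15,17)  (18,19)
take (0,2); take (3,4); take (5,7); take (11,13); take (14,15); take (15,17); take (18,19).
Selected: (0,2) (3,4) (5,7) (11,13) (14,15) (15,17) (18,19)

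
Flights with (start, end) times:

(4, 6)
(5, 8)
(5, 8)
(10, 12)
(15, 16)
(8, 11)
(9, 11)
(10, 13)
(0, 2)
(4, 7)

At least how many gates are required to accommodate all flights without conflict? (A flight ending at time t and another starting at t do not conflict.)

starts: [0, 4, 4, 5, 5, 8, 9, 10, 10, 15]
ends:   [2, 6, 7, 8, 8, 11, 11, 12, 13, 16]
s0→1 e2→0 s4→1 s4→2 s5→3 s5→4  — peak 4.

4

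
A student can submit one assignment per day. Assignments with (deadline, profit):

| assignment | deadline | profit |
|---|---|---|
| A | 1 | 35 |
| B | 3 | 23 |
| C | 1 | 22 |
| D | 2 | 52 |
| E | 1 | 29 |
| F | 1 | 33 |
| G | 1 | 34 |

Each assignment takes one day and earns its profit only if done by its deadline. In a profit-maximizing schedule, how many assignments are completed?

Sort by profit descending; place each in the latest free slot ≤ its deadline.
Profit order: D=52 A=35 G=34 F=33 E=29 B=23 C=22
Assign: D→slot 2, A→slot 1, G skipped, F skipped, E skipped, B→slot 3, C skipped.
Slots: [1:A] [2:D] [3:B]
3 of 7 scheduled.

3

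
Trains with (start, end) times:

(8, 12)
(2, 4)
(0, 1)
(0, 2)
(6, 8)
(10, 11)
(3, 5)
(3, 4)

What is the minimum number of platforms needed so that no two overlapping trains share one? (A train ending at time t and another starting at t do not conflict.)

3

starts: [0, 0, 2, 3, 3, 6, 8, 10]
ends:   [1, 2, 4, 4, 5, 8, 11, 12]
s0→1 s0→2 e1→1 e2→0 s2→1 s3→2 s3→3  — peak 3.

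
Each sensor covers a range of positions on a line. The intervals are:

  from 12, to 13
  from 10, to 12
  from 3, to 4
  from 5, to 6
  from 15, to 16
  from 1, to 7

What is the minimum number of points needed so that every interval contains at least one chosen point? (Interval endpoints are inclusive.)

4

Sort by right endpoint; whenever an interval is uncovered, place a point at its right end.
Sorted: [3,4] [5,6] [1,7] [10,12] [12,13] [15,16]
{[3,4]} hit by 4; {[5,6],[1,7]} hit by 6; {[10,12],[12,13]} hit by 12; {[15,16]} hit by 16.
Points: 4, 6, 12, 16 (4 total).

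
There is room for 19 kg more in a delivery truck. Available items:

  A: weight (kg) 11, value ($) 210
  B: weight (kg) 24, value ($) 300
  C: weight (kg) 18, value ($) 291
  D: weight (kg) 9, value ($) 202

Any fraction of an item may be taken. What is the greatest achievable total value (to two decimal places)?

Sort by value per unit weight and fill in that order.
Order: D (202/9=22.44) > A (210/11=19.09) > C (291/18=16.17) > B (300/24=12.50)
Fill: take D (9 @ 202) → take 10/11 of A → 190.91; 19/19 used.
Total value = 392.91

392.91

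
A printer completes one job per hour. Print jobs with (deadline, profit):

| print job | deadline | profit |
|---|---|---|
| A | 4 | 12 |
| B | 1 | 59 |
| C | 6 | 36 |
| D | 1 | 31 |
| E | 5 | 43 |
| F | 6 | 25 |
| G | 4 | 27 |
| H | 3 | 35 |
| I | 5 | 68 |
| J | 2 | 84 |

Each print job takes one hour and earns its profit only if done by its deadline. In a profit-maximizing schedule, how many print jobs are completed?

6

Take jobs in profit order; each goes to the latest open slot no later than its deadline.
Profit order: J=84 I=68 B=59 E=43 C=36 H=35 D=31 G=27 F=25 A=12
Assign: J→slot 2, I→slot 5, B→slot 1, E→slot 4, C→slot 6, H→slot 3, D skipped, G skipped, F skipped, A skipped.
Slots: [1:B] [2:J] [3:H] [4:E] [5:I] [6:C]
6 of 10 scheduled.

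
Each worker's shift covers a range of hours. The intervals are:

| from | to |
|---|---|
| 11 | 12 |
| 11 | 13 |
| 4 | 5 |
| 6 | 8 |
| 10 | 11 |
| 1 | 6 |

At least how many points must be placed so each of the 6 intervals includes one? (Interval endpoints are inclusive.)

Sort by right endpoint; whenever an interval is uncovered, place a point at its right end.
Sorted: [4,5] [1,6] [6,8] [10,11] [11,12] [11,13]
{[4,5],[1,6]} hit by 5; {[6,8]} hit by 8; {[10,11],[11,12],[11,13]} hit by 11.
Points: 5, 8, 11 (3 total).

3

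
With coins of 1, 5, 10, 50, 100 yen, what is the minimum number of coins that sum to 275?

6

275 = 2×100 + 1×50 + 2×10 + 1×5
Total coins = 2 + 1 + 2 + 1 = 6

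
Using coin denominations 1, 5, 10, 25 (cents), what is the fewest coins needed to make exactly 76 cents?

76 − 3×25→1 − 1×1→0
Total coins = 3 + 1 = 4

4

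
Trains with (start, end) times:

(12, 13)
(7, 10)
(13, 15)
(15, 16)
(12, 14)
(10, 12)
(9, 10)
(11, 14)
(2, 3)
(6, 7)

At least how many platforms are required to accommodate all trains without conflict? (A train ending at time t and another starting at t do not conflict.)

3

Count concurrent intervals with a sweep; the peak is the room count.
starts: [2, 6, 7, 9, 10, 11, 12, 12, 13, 15]
ends:   [3, 7, 10, 10, 12, 13, 14, 14, 15, 16]
s2→1 e3→0 s6→1 e7→0 s7→1 s9→2 e10→1 e10→0 s10→1 s11→2 e12→1 s12→2 s12→3  — peak 3.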